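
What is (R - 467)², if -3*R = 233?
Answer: 2669956/9 ≈ 2.9666e+5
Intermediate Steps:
R = -233/3 (R = -⅓*233 = -233/3 ≈ -77.667)
(R - 467)² = (-233/3 - 467)² = (-1634/3)² = 2669956/9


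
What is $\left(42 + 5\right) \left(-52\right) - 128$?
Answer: $-2572$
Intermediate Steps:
$\left(42 + 5\right) \left(-52\right) - 128 = 47 \left(-52\right) - 128 = -2444 - 128 = -2572$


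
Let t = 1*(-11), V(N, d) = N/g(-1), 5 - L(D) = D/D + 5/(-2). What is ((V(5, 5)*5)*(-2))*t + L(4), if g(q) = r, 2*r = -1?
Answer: -2187/2 ≈ -1093.5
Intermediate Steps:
r = -½ (r = (½)*(-1) = -½ ≈ -0.50000)
g(q) = -½
L(D) = 13/2 (L(D) = 5 - (D/D + 5/(-2)) = 5 - (1 + 5*(-½)) = 5 - (1 - 5/2) = 5 - 1*(-3/2) = 5 + 3/2 = 13/2)
V(N, d) = -2*N (V(N, d) = N/(-½) = N*(-2) = -2*N)
t = -11
((V(5, 5)*5)*(-2))*t + L(4) = ((-2*5*5)*(-2))*(-11) + 13/2 = (-10*5*(-2))*(-11) + 13/2 = -50*(-2)*(-11) + 13/2 = 100*(-11) + 13/2 = -1100 + 13/2 = -2187/2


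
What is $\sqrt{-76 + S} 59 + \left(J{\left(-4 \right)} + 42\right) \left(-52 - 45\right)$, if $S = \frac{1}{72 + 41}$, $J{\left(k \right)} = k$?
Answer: $-3686 + \frac{59 i \sqrt{970331}}{113} \approx -3686.0 + 514.32 i$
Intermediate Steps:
$S = \frac{1}{113} \approx 0.0088496$
$\sqrt{-76 + S} 59 + \left(J{\left(-4 \right)} + 42\right) \left(-52 - 45\right) = \sqrt{-76 + \frac{1}{113}} \cdot 59 + \left(-4 + 42\right) \left(-52 - 45\right) = \sqrt{- \frac{8587}{113}} \cdot 59 + 38 \left(-97\right) = \frac{i \sqrt{970331}}{113} \cdot 59 - 3686 = \frac{59 i \sqrt{970331}}{113} - 3686 = -3686 + \frac{59 i \sqrt{970331}}{113}$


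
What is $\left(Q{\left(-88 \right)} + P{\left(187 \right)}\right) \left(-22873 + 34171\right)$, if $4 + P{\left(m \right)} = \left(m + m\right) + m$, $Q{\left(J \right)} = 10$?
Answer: $6405966$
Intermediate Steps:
$P{\left(m \right)} = -4 + 3 m$ ($P{\left(m \right)} = -4 + \left(\left(m + m\right) + m\right) = -4 + \left(2 m + m\right) = -4 + 3 m$)
$\left(Q{\left(-88 \right)} + P{\left(187 \right)}\right) \left(-22873 + 34171\right) = \left(10 + \left(-4 + 3 \cdot 187\right)\right) \left(-22873 + 34171\right) = \left(10 + \left(-4 + 561\right)\right) 11298 = \left(10 + 557\right) 11298 = 567 \cdot 11298 = 6405966$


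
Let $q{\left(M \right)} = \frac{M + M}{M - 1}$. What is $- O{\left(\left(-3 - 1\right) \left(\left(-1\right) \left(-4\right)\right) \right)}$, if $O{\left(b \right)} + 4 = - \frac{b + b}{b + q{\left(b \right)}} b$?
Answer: $- \frac{484}{15} \approx -32.267$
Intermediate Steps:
$q{\left(M \right)} = \frac{2 M}{-1 + M}$
$O{\left(b \right)} = -4 - \frac{2 b^{2}}{b + \frac{2 b}{-1 + b}}$ ($O{\left(b \right)} = -4 + - \frac{b + b}{b + \frac{2 b}{-1 + b}} b = -4 + - \frac{2 b}{b + \frac{2 b}{-1 + b}} b = -4 - \frac{2 b^{2}}{b + \frac{2 b}{-1 + b}}$)
$- O{\left(\left(-3 - 1\right) \left(\left(-1\right) \left(-4\right)\right) \right)} = - \frac{2 \left(-4 - \left(-1 + \left(-3 - 1\right) \left(\left(-1\right) \left(-4\right)\right)\right) \left(2 + \left(-3 - 1\right) \left(\left(-1\right) \left(-4\right)\right)\right)\right)}{1 + \left(-3 - 1\right) \left(\left(-1\right) \left(-4\right)\right)} = - \frac{2 \left(-4 - \left(-1 - 16\right) \left(2 - 16\right)\right)}{1 - 16} = - \frac{2 \left(-4 - \left(-17\right) \left(-14\right)\right)}{-15} = - \frac{2 \left(-1\right) \left(-4 - 238\right)}{15} = - \frac{2 \left(-1\right) \left(-242\right)}{15} = \left(-1\right) \frac{484}{15} = - \frac{484}{15}$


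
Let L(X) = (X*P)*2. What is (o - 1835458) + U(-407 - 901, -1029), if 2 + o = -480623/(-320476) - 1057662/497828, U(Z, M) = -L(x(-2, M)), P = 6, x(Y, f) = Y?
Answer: -5631328738699463/3068113964 ≈ -1.8354e+6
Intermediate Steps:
L(X) = 12*X (L(X) = (X*6)*2 = (6*X)*2 = 12*X)
U(Z, M) = 24 (U(Z, M) = -12*(-2) = -1*(-24) = 24)
o = -8053299087/3068113964 (o = -2 + (-480623/(-320476) - 1057662/497828) = -2 + (-480623*(-1/320476) - 1057662*1/497828) = -2 + (36971/24652 - 528831/248914) = -2 - 1917071159/3068113964 = -8053299087/3068113964 ≈ -2.6248)
(o - 1835458) + U(-407 - 901, -1029) = (-8053299087/3068113964 - 1835458) + 24 = -5631402373434599/3068113964 + 24 = -5631328738699463/3068113964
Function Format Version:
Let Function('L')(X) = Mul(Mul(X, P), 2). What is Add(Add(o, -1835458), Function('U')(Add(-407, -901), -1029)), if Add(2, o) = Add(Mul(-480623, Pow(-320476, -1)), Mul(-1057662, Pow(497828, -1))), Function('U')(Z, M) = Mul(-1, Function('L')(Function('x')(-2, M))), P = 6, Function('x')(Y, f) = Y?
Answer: Rational(-5631328738699463, 3068113964) ≈ -1.8354e+6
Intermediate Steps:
Function('L')(X) = Mul(12, X) (Function('L')(X) = Mul(Mul(X, 6), 2) = Mul(Mul(6, X), 2) = Mul(12, X))
Function('U')(Z, M) = 24 (Function('U')(Z, M) = Mul(-1, Mul(12, -2)) = Mul(-1, -24) = 24)
o = Rational(-8053299087, 3068113964) (o = Add(-2, Add(Mul(-480623, Pow(-320476, -1)), Mul(-1057662, Pow(497828, -1)))) = Add(-2, Add(Mul(-480623, Rational(-1, 320476)), Mul(-1057662, Rational(1, 497828)))) = Add(-2, Add(Rational(36971, 24652), Rational(-528831, 248914))) = Add(-2, Rational(-1917071159, 3068113964)) = Rational(-8053299087, 3068113964) ≈ -2.6248)
Add(Add(o, -1835458), Function('U')(Add(-407, -901), -1029)) = Add(Add(Rational(-8053299087, 3068113964), -1835458), 24) = Add(Rational(-5631402373434599, 3068113964), 24) = Rational(-5631328738699463, 3068113964)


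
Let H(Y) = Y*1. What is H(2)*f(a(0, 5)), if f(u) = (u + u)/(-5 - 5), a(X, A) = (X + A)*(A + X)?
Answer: -10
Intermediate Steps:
H(Y) = Y
a(X, A) = (A + X)**2 (a(X, A) = (A + X)*(A + X) = (A + X)**2)
f(u) = -u/5 (f(u) = (2*u)/(-10) = (2*u)*(-1/10) = -u/5)
H(2)*f(a(0, 5)) = 2*(-(5 + 0)**2/5) = 2*(-1/5*5**2) = 2*(-1/5*25) = 2*(-5) = -10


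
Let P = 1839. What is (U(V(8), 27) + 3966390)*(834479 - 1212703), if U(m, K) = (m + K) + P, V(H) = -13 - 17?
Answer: -1500878310624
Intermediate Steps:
V(H) = -30
U(m, K) = 1839 + K + m (U(m, K) = (m + K) + 1839 = (K + m) + 1839 = 1839 + K + m)
(U(V(8), 27) + 3966390)*(834479 - 1212703) = ((1839 + 27 - 30) + 3966390)*(834479 - 1212703) = (1836 + 3966390)*(-378224) = 3968226*(-378224) = -1500878310624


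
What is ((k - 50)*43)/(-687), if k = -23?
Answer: 3139/687 ≈ 4.5691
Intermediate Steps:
((k - 50)*43)/(-687) = ((-23 - 50)*43)/(-687) = -73*43*(-1/687) = -3139*(-1/687) = 3139/687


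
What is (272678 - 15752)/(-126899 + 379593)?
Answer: 128463/126347 ≈ 1.0167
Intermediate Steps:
(272678 - 15752)/(-126899 + 379593) = 256926/252694 = 256926*(1/252694) = 128463/126347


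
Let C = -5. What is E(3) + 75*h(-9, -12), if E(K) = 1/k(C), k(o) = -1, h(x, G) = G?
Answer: -901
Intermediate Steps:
E(K) = -1 (E(K) = 1/(-1) = -1)
E(3) + 75*h(-9, -12) = -1 + 75*(-12) = -1 - 900 = -901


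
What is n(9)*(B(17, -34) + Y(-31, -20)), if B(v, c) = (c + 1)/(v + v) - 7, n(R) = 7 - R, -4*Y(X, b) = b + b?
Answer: -69/17 ≈ -4.0588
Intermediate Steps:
Y(X, b) = -b/2 (Y(X, b) = -(b + b)/4 = -b/2)
B(v, c) = -7 + (1 + c)/(2*v) (B(v, c) = (1 + c)/((2*v)) - 7 = (1 + c)*(1/(2*v)) - 7 = (1 + c)/(2*v) - 7 = -7 + (1 + c)/(2*v))
n(9)*(B(17, -34) + Y(-31, -20)) = (7 - 1*9)*((½)*(1 - 34 - 14*17)/17 - ½*(-20)) = (7 - 9)*((½)*(1/17)*(1 - 34 - 238) + 10) = -2*((½)*(1/17)*(-271) + 10) = -2*(-271/34 + 10) = -2*69/34 = -69/17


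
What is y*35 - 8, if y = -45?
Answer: -1583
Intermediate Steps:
y*35 - 8 = -45*35 - 8 = -1575 - 8 = -1583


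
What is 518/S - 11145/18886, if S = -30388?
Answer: -613481/1010401 ≈ -0.60717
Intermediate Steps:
518/S - 11145/18886 = 518/(-30388) - 11145/18886 = 518*(-1/30388) - 11145*1/18886 = -259/15194 - 11145/18886 = -613481/1010401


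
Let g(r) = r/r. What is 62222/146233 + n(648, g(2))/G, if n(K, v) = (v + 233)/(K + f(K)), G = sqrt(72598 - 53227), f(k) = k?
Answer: 62222/146233 + 13*sqrt(19371)/1394712 ≈ 0.42680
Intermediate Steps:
g(r) = 1
G = sqrt(19371) ≈ 139.18
n(K, v) = (233 + v)/(2*K) (n(K, v) = (v + 233)/(K + K) = (233 + v)/((2*K)) = (233 + v)*(1/(2*K)) = (233 + v)/(2*K))
62222/146233 + n(648, g(2))/G = 62222/146233 + ((1/2)*(233 + 1)/648)/(sqrt(19371)) = 62222*(1/146233) + ((1/2)*(1/648)*234)*(sqrt(19371)/19371) = 62222/146233 + 13*(sqrt(19371)/19371)/72 = 62222/146233 + 13*sqrt(19371)/1394712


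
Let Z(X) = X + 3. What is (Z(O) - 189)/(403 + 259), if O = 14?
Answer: -86/331 ≈ -0.25982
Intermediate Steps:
Z(X) = 3 + X
(Z(O) - 189)/(403 + 259) = ((3 + 14) - 189)/(403 + 259) = (17 - 189)/662 = -172*1/662 = -86/331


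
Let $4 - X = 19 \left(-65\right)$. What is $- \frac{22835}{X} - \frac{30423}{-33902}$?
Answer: $- \frac{736458073}{42004578} \approx -17.533$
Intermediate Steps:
$X = 1239$ ($X = 4 - 19 \left(-65\right) = 4 - -1235 = 4 + 1235 = 1239$)
$- \frac{22835}{X} - \frac{30423}{-33902} = - \frac{22835}{1239} - \frac{30423}{-33902} = \left(-22835\right) \frac{1}{1239} - - \frac{30423}{33902} = - \frac{22835}{1239} + \frac{30423}{33902} = - \frac{736458073}{42004578}$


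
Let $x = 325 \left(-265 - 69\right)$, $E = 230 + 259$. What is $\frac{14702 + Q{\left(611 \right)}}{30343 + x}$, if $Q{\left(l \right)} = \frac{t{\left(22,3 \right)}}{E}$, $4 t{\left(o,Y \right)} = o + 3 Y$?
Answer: $- \frac{28757143}{152972892} \approx -0.18799$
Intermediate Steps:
$t{\left(o,Y \right)} = \frac{o}{4} + \frac{3 Y}{4}$ ($t{\left(o,Y \right)} = \frac{o + 3 Y}{4} = \frac{o}{4} + \frac{3 Y}{4}$)
$E = 489$
$Q{\left(l \right)} = \frac{31}{1956}$ ($Q{\left(l \right)} = \frac{\frac{1}{4} \cdot 22 + \frac{3}{4} \cdot 3}{489} = \left(\frac{11}{2} + \frac{9}{4}\right) \frac{1}{489} = \frac{31}{4} \cdot \frac{1}{489} = \frac{31}{1956}$)
$x = -108550$ ($x = 325 \left(-334\right) = -108550$)
$\frac{14702 + Q{\left(611 \right)}}{30343 + x} = \frac{14702 + \frac{31}{1956}}{30343 - 108550} = \frac{28757143}{1956 \left(-78207\right)} = \frac{28757143}{1956} \left(- \frac{1}{78207}\right) = - \frac{28757143}{152972892}$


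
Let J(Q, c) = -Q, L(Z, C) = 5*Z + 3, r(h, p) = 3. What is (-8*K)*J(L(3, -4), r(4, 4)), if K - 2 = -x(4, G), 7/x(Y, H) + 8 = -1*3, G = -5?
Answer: 4176/11 ≈ 379.64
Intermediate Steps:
L(Z, C) = 3 + 5*Z
x(Y, H) = -7/11 (x(Y, H) = 7/(-8 - 1*3) = 7/(-8 - 3) = 7/(-11) = 7*(-1/11) = -7/11)
K = 29/11 (K = 2 - 1*(-7/11) = 2 + 7/11 = 29/11 ≈ 2.6364)
(-8*K)*J(L(3, -4), r(4, 4)) = (-8*29/11)*(-(3 + 5*3)) = -(-232)*(3 + 15)/11 = -(-232)*18/11 = -232/11*(-18) = 4176/11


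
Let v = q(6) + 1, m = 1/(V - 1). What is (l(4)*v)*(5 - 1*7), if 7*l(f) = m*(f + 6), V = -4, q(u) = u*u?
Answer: 148/7 ≈ 21.143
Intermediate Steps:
q(u) = u**2
m = -1/5 (m = 1/(-4 - 1) = 1/(-5) = -1/5 ≈ -0.20000)
l(f) = -6/35 - f/35 (l(f) = (-(f + 6)/5)/7 = (-(6 + f)/5)/7 = (-6/5 - f/5)/7 = -6/35 - f/35)
v = 37 (v = 6**2 + 1 = 36 + 1 = 37)
(l(4)*v)*(5 - 1*7) = ((-6/35 - 1/35*4)*37)*(5 - 1*7) = ((-6/35 - 4/35)*37)*(5 - 7) = -2/7*37*(-2) = -74/7*(-2) = 148/7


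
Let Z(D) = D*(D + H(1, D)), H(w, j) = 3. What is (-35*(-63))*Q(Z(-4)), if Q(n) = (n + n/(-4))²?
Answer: 19845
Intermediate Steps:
Z(D) = D*(3 + D) (Z(D) = D*(D + 3) = D*(3 + D))
Q(n) = 9*n²/16 (Q(n) = (n + n*(-¼))² = (n - n/4)² = (3*n/4)² = 9*n²/16)
(-35*(-63))*Q(Z(-4)) = (-35*(-63))*(9*(-4*(3 - 4))²/16) = 2205*(9*(-4*(-1))²/16) = 2205*((9/16)*4²) = 2205*((9/16)*16) = 2205*9 = 19845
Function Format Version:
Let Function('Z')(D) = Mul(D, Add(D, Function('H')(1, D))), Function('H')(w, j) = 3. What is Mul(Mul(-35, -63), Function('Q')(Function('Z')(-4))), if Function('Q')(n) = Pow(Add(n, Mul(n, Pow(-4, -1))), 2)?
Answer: 19845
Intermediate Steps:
Function('Z')(D) = Mul(D, Add(3, D)) (Function('Z')(D) = Mul(D, Add(D, 3)) = Mul(D, Add(3, D)))
Function('Q')(n) = Mul(Rational(9, 16), Pow(n, 2)) (Function('Q')(n) = Pow(Add(n, Mul(n, Rational(-1, 4))), 2) = Pow(Add(n, Mul(Rational(-1, 4), n)), 2) = Pow(Mul(Rational(3, 4), n), 2) = Mul(Rational(9, 16), Pow(n, 2)))
Mul(Mul(-35, -63), Function('Q')(Function('Z')(-4))) = Mul(Mul(-35, -63), Mul(Rational(9, 16), Pow(Mul(-4, Add(3, -4)), 2))) = Mul(2205, Mul(Rational(9, 16), Pow(Mul(-4, -1), 2))) = Mul(2205, Mul(Rational(9, 16), Pow(4, 2))) = Mul(2205, Mul(Rational(9, 16), 16)) = Mul(2205, 9) = 19845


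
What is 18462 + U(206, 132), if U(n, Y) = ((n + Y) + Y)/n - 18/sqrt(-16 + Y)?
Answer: 1901821/103 - 9*sqrt(29)/29 ≈ 18463.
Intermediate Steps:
U(n, Y) = -18/sqrt(-16 + Y) + (n + 2*Y)/n (U(n, Y) = ((Y + n) + Y)/n - 18/sqrt(-16 + Y) = (n + 2*Y)/n - 18/sqrt(-16 + Y) = -18/sqrt(-16 + Y) + (n + 2*Y)/n)
18462 + U(206, 132) = 18462 + (1 - 18/sqrt(-16 + 132) + 2*132/206) = 18462 + (1 - 9*sqrt(29)/29 + 2*132*(1/206)) = 18462 + (1 - 9*sqrt(29)/29 + 132/103) = 18462 + (235/103 - 9*sqrt(29)/29) = 1901821/103 - 9*sqrt(29)/29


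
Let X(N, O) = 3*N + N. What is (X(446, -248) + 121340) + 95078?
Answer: 218202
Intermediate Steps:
X(N, O) = 4*N
(X(446, -248) + 121340) + 95078 = (4*446 + 121340) + 95078 = (1784 + 121340) + 95078 = 123124 + 95078 = 218202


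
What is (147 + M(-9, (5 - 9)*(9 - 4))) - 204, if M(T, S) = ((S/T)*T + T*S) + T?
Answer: 94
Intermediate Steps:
M(T, S) = S + T + S*T (M(T, S) = (S + S*T) + T = S + T + S*T)
(147 + M(-9, (5 - 9)*(9 - 4))) - 204 = (147 + ((5 - 9)*(9 - 4) - 9 + ((5 - 9)*(9 - 4))*(-9))) - 204 = (147 + (-4*5 - 9 - 4*5*(-9))) - 204 = (147 + (-20 - 9 - 20*(-9))) - 204 = (147 + (-20 - 9 + 180)) - 204 = (147 + 151) - 204 = 298 - 204 = 94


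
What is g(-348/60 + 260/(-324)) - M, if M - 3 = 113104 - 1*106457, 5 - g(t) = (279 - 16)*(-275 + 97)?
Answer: 40169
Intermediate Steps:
g(t) = 46819 (g(t) = 5 - (279 - 16)*(-275 + 97) = 5 - 263*(-178) = 5 - 1*(-46814) = 5 + 46814 = 46819)
M = 6650 (M = 3 + (113104 - 1*106457) = 3 + (113104 - 106457) = 3 + 6647 = 6650)
g(-348/60 + 260/(-324)) - M = 46819 - 1*6650 = 46819 - 6650 = 40169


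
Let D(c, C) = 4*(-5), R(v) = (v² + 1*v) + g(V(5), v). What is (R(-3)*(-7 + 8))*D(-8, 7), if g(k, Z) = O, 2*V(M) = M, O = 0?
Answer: -120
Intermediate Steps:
V(M) = M/2
g(k, Z) = 0
R(v) = v + v² (R(v) = (v² + 1*v) + 0 = (v² + v) + 0 = (v + v²) + 0 = v + v²)
D(c, C) = -20
(R(-3)*(-7 + 8))*D(-8, 7) = ((-3*(1 - 3))*(-7 + 8))*(-20) = (-3*(-2)*1)*(-20) = (6*1)*(-20) = 6*(-20) = -120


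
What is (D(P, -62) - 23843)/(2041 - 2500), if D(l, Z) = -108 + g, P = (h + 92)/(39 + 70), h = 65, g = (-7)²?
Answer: 1406/27 ≈ 52.074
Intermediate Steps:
g = 49
P = 157/109 (P = (65 + 92)/(39 + 70) = 157/109 ≈ 1.4404)
D(l, Z) = -59 (D(l, Z) = -108 + 49 = -59)
(D(P, -62) - 23843)/(2041 - 2500) = (-59 - 23843)/(2041 - 2500) = -23902/(-459) = -23902*(-1/459) = 1406/27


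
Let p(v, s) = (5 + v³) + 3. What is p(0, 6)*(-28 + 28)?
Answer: 0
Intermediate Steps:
p(v, s) = 8 + v³
p(0, 6)*(-28 + 28) = (8 + 0³)*(-28 + 28) = (8 + 0)*0 = 8*0 = 0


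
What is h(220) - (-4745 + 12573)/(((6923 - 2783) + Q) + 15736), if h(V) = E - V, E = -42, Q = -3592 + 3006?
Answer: -2530904/9645 ≈ -262.41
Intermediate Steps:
Q = -586
h(V) = -42 - V
h(220) - (-4745 + 12573)/(((6923 - 2783) + Q) + 15736) = (-42 - 1*220) - (-4745 + 12573)/(((6923 - 2783) - 586) + 15736) = (-42 - 220) - 7828/((4140 - 586) + 15736) = -262 - 7828/(3554 + 15736) = -262 - 7828/19290 = -262 - 1*3914/9645 = -262 - 3914/9645 = -2530904/9645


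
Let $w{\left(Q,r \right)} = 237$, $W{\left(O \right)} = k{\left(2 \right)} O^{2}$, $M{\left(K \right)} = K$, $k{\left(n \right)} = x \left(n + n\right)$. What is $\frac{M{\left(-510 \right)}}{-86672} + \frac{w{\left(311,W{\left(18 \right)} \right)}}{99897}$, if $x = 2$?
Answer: $\frac{11914789}{1443045464} \approx 0.0082567$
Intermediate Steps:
$k{\left(n \right)} = 4 n$ ($k{\left(n \right)} = 2 \left(n + n\right) = 2 \cdot 2 n = 4 n$)
$W{\left(O \right)} = 8 O^{2}$ ($W{\left(O \right)} = 4 \cdot 2 O^{2} = 8 O^{2}$)
$\frac{M{\left(-510 \right)}}{-86672} + \frac{w{\left(311,W{\left(18 \right)} \right)}}{99897} = - \frac{510}{-86672} + \frac{237}{99897} = \left(-510\right) \left(- \frac{1}{86672}\right) + 237 \cdot \frac{1}{99897} = \frac{255}{43336} + \frac{79}{33299} = \frac{11914789}{1443045464}$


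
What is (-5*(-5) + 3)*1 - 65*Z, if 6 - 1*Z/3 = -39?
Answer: -8747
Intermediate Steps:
Z = 135 (Z = 18 - 3*(-39) = 18 + 117 = 135)
(-5*(-5) + 3)*1 - 65*Z = (-5*(-5) + 3)*1 - 65*135 = (25 + 3)*1 - 8775 = 28*1 - 8775 = 28 - 8775 = -8747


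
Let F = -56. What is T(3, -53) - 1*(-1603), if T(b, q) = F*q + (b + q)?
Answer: 4521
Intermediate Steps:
T(b, q) = b - 55*q (T(b, q) = -56*q + (b + q) = b - 55*q)
T(3, -53) - 1*(-1603) = (3 - 55*(-53)) - 1*(-1603) = (3 + 2915) + 1603 = 2918 + 1603 = 4521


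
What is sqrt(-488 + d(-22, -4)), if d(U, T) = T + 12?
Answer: 4*I*sqrt(30) ≈ 21.909*I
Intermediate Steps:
d(U, T) = 12 + T
sqrt(-488 + d(-22, -4)) = sqrt(-488 + (12 - 4)) = sqrt(-488 + 8) = sqrt(-480) = 4*I*sqrt(30)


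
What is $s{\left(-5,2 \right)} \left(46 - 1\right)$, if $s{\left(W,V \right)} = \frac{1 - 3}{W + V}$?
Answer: $30$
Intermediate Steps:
$s{\left(W,V \right)} = - \frac{2}{V + W}$
$s{\left(-5,2 \right)} \left(46 - 1\right) = - \frac{2}{2 - 5} \left(46 - 1\right) = - \frac{2}{-3} \cdot 45 = \left(-2\right) \left(- \frac{1}{3}\right) 45 = \frac{2}{3} \cdot 45 = 30$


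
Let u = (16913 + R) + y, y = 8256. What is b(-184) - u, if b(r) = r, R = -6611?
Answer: -18742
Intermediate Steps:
u = 18558 (u = (16913 - 6611) + 8256 = 10302 + 8256 = 18558)
b(-184) - u = -184 - 1*18558 = -184 - 18558 = -18742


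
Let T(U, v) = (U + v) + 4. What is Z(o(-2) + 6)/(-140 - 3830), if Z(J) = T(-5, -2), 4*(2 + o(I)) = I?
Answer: 3/3970 ≈ 0.00075567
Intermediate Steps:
o(I) = -2 + I/4
T(U, v) = 4 + U + v
Z(J) = -3 (Z(J) = 4 - 5 - 2 = -3)
Z(o(-2) + 6)/(-140 - 3830) = -3/(-140 - 3830) = -3/(-3970) = -1/3970*(-3) = 3/3970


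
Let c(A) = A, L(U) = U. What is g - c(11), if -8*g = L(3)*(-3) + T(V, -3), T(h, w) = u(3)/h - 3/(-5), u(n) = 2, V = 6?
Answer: -1199/120 ≈ -9.9917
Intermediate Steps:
T(h, w) = ⅗ + 2/h (T(h, w) = 2/h - 3/(-5) = 2/h - 3*(-⅕) = 2/h + ⅗ = ⅗ + 2/h)
g = 121/120 (g = -(3*(-3) + (⅗ + 2/6))/8 = -(-9 + (⅗ + 2*(⅙)))/8 = -(-9 + (⅗ + ⅓))/8 = -(-9 + 14/15)/8 = -⅛*(-121/15) = 121/120 ≈ 1.0083)
g - c(11) = 121/120 - 1*11 = 121/120 - 11 = -1199/120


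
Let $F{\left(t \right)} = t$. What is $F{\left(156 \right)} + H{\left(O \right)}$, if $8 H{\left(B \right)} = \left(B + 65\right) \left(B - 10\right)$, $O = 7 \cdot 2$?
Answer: $\frac{391}{2} \approx 195.5$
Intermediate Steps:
$O = 14$
$H{\left(B \right)} = \frac{\left(-10 + B\right) \left(65 + B\right)}{8}$ ($H{\left(B \right)} = \frac{\left(B + 65\right) \left(B - 10\right)}{8} = \frac{\left(65 + B\right) \left(-10 + B\right)}{8} = \frac{\left(-10 + B\right) \left(65 + B\right)}{8}$)
$F{\left(156 \right)} + H{\left(O \right)} = 156 + \left(- \frac{325}{4} + \frac{14^{2}}{8} + \frac{55}{8} \cdot 14\right) = 156 + \left(- \frac{325}{4} + \frac{1}{8} \cdot 196 + \frac{385}{4}\right) = 156 + \left(- \frac{325}{4} + \frac{49}{2} + \frac{385}{4}\right) = 156 + \frac{79}{2} = \frac{391}{2}$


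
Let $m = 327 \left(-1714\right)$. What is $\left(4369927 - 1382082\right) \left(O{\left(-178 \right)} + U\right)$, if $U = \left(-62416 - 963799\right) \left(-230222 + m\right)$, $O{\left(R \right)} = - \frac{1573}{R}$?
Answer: $\frac{431547061131380085185}{178} \approx 2.4244 \cdot 10^{18}$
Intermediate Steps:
$m = -560478$
$U = 811428200500$ ($U = \left(-62416 - 963799\right) \left(-230222 - 560478\right) = \left(-1026215\right) \left(-790700\right) = 811428200500$)
$\left(4369927 - 1382082\right) \left(O{\left(-178 \right)} + U\right) = \left(4369927 - 1382082\right) \left(- \frac{1573}{-178} + 811428200500\right) = \left(4369927 - 1382082\right) \left(\left(-1573\right) \left(- \frac{1}{178}\right) + 811428200500\right) = 2987845 \left(\frac{1573}{178} + 811428200500\right) = 2987845 \cdot \frac{144434219690573}{178} = \frac{431547061131380085185}{178}$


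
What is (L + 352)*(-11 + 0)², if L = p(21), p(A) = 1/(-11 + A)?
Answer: 426041/10 ≈ 42604.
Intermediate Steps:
L = ⅒ (L = 1/(-11 + 21) = 1/10 = ⅒ ≈ 0.10000)
(L + 352)*(-11 + 0)² = (⅒ + 352)*(-11 + 0)² = (3521/10)*(-11)² = (3521/10)*121 = 426041/10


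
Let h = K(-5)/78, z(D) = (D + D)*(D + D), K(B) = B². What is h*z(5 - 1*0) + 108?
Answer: 5462/39 ≈ 140.05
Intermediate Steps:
z(D) = 4*D² (z(D) = (2*D)*(2*D) = 4*D²)
h = 25/78 (h = (-5)²/78 = 25*(1/78) = 25/78 ≈ 0.32051)
h*z(5 - 1*0) + 108 = 25*(4*(5 - 1*0)²)/78 + 108 = 25*(4*(5 + 0)²)/78 + 108 = 25*(4*5²)/78 + 108 = 25*(4*25)/78 + 108 = (25/78)*100 + 108 = 1250/39 + 108 = 5462/39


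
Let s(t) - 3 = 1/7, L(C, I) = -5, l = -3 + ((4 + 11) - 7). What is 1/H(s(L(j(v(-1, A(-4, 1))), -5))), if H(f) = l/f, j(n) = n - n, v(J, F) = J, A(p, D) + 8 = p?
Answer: 22/35 ≈ 0.62857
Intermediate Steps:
A(p, D) = -8 + p
l = 5 (l = -3 + (15 - 7) = -3 + 8 = 5)
j(n) = 0
s(t) = 22/7 (s(t) = 3 + 1/7 = 3 + ⅐ = 22/7)
H(f) = 5/f
1/H(s(L(j(v(-1, A(-4, 1))), -5))) = 1/(5/(22/7)) = 1/(5*(7/22)) = 1/(35/22) = 22/35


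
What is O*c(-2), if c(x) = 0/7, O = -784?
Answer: 0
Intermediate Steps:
c(x) = 0 (c(x) = 0*(⅐) = 0)
O*c(-2) = -784*0 = 0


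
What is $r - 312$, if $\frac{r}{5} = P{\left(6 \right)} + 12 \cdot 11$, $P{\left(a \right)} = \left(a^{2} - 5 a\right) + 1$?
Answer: $383$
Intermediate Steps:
$P{\left(a \right)} = 1 + a^{2} - 5 a$
$r = 695$ ($r = 5 \left(\left(1 + 6^{2} - 30\right) + 12 \cdot 11\right) = 5 \left(\left(1 + 36 - 30\right) + 132\right) = 5 \left(7 + 132\right) = 5 \cdot 139 = 695$)
$r - 312 = 695 - 312 = 383$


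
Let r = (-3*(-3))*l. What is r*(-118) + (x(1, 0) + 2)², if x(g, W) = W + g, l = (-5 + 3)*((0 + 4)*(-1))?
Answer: -8487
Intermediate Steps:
l = 8 (l = -8*(-1) = -2*(-4) = 8)
r = 72 (r = -3*(-3)*8 = 9*8 = 72)
r*(-118) + (x(1, 0) + 2)² = 72*(-118) + ((0 + 1) + 2)² = -8496 + (1 + 2)² = -8496 + 3² = -8496 + 9 = -8487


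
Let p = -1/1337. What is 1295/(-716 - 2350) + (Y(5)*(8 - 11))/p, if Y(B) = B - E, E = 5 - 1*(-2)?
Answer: -3513821/438 ≈ -8022.4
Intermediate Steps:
E = 7 (E = 5 + 2 = 7)
p = -1/1337 (p = -1*1/1337 = -1/1337 ≈ -0.00074794)
Y(B) = -7 + B (Y(B) = B - 1*7 = B - 7 = -7 + B)
1295/(-716 - 2350) + (Y(5)*(8 - 11))/p = 1295/(-716 - 2350) + ((-7 + 5)*(8 - 11))/(-1/1337) = 1295/(-3066) - 2*(-3)*(-1337) = 1295*(-1/3066) + 6*(-1337) = -185/438 - 8022 = -3513821/438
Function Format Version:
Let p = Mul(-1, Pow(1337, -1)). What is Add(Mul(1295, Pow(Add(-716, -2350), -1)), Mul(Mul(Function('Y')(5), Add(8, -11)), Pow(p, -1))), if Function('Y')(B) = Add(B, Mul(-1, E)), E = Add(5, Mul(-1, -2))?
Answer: Rational(-3513821, 438) ≈ -8022.4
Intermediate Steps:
E = 7 (E = Add(5, 2) = 7)
p = Rational(-1, 1337) (p = Mul(-1, Rational(1, 1337)) = Rational(-1, 1337) ≈ -0.00074794)
Function('Y')(B) = Add(-7, B) (Function('Y')(B) = Add(B, Mul(-1, 7)) = Add(B, -7) = Add(-7, B))
Add(Mul(1295, Pow(Add(-716, -2350), -1)), Mul(Mul(Function('Y')(5), Add(8, -11)), Pow(p, -1))) = Add(Mul(1295, Pow(Add(-716, -2350), -1)), Mul(Mul(Add(-7, 5), Add(8, -11)), Pow(Rational(-1, 1337), -1))) = Add(Mul(1295, Pow(-3066, -1)), Mul(Mul(-2, -3), -1337)) = Add(Mul(1295, Rational(-1, 3066)), Mul(6, -1337)) = Add(Rational(-185, 438), -8022) = Rational(-3513821, 438)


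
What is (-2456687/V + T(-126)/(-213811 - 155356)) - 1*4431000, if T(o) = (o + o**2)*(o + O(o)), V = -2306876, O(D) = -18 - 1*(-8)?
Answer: -3773533415089690271/851622492292 ≈ -4.4310e+6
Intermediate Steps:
O(D) = -10 (O(D) = -18 + 8 = -10)
T(o) = (-10 + o)*(o + o**2) (T(o) = (o + o**2)*(o - 10) = (o + o**2)*(-10 + o) = (-10 + o)*(o + o**2))
(-2456687/V + T(-126)/(-213811 - 155356)) - 1*4431000 = (-2456687/(-2306876) + (-126*(-10 + (-126)**2 - 9*(-126)))/(-213811 - 155356)) - 1*4431000 = (-2456687*(-1/2306876) - 126*(-10 + 15876 + 1134)/(-369167)) - 4431000 = (2456687/2306876 - 126*17000*(-1/369167)) - 4431000 = (2456687/2306876 - 2142000*(-1/369167)) - 4431000 = (2456687/2306876 + 2142000/369167) - 4431000 = 5848256161729/851622492292 - 4431000 = -3773533415089690271/851622492292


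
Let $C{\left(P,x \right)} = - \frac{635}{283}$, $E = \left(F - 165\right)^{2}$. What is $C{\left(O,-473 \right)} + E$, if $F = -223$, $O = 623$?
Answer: $\frac{42603317}{283} \approx 1.5054 \cdot 10^{5}$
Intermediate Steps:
$E = 150544$ ($E = \left(-223 - 165\right)^{2} = \left(-388\right)^{2} = 150544$)
$C{\left(P,x \right)} = - \frac{635}{283}$ ($C{\left(P,x \right)} = \left(-635\right) \frac{1}{283} = - \frac{635}{283}$)
$C{\left(O,-473 \right)} + E = - \frac{635}{283} + 150544 = \frac{42603317}{283}$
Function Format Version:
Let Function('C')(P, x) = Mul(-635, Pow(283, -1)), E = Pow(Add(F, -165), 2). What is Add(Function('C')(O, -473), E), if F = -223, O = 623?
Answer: Rational(42603317, 283) ≈ 1.5054e+5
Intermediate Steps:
E = 150544 (E = Pow(Add(-223, -165), 2) = Pow(-388, 2) = 150544)
Function('C')(P, x) = Rational(-635, 283) (Function('C')(P, x) = Mul(-635, Rational(1, 283)) = Rational(-635, 283))
Add(Function('C')(O, -473), E) = Add(Rational(-635, 283), 150544) = Rational(42603317, 283)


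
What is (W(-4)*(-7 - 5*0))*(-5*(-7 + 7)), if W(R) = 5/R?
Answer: 0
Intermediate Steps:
(W(-4)*(-7 - 5*0))*(-5*(-7 + 7)) = ((5/(-4))*(-7 - 5*0))*(-5*(-7 + 7)) = ((5*(-¼))*(-7 + 0))*(-5*0) = -5/4*(-7)*0 = (35/4)*0 = 0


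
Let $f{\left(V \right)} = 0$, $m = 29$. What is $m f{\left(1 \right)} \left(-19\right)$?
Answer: $0$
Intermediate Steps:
$m f{\left(1 \right)} \left(-19\right) = 29 \cdot 0 \left(-19\right) = 0 \left(-19\right) = 0$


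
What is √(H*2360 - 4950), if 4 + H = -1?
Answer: 5*I*√670 ≈ 129.42*I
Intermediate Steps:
H = -5 (H = -4 - 1 = -5)
√(H*2360 - 4950) = √(-5*2360 - 4950) = √(-11800 - 4950) = √(-16750) = 5*I*√670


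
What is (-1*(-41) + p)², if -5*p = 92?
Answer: 12769/25 ≈ 510.76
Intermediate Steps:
p = -92/5 (p = -⅕*92 = -92/5 ≈ -18.400)
(-1*(-41) + p)² = (-1*(-41) - 92/5)² = (41 - 92/5)² = (113/5)² = 12769/25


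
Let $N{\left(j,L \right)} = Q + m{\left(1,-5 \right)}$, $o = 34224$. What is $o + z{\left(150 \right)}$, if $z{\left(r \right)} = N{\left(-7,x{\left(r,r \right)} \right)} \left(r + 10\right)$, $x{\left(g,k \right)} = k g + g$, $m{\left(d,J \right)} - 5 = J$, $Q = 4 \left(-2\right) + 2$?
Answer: $33264$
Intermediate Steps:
$Q = -6$ ($Q = -8 + 2 = -6$)
$m{\left(d,J \right)} = 5 + J$
$x{\left(g,k \right)} = g + g k$ ($x{\left(g,k \right)} = g k + g = g + g k$)
$N{\left(j,L \right)} = -6$ ($N{\left(j,L \right)} = -6 + \left(5 - 5\right) = -6 + 0 = -6$)
$z{\left(r \right)} = -60 - 6 r$ ($z{\left(r \right)} = - 6 \left(r + 10\right) = - 6 \left(10 + r\right) = -60 - 6 r$)
$o + z{\left(150 \right)} = 34224 - 960 = 33264$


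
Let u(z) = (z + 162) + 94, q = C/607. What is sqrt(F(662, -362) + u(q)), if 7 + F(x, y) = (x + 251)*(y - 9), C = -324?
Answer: I*sqrt(124710603494)/607 ≈ 581.79*I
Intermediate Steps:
F(x, y) = -7 + (-9 + y)*(251 + x) (F(x, y) = -7 + (x + 251)*(y - 9) = -7 + (251 + x)*(-9 + y) = -7 + (-9 + y)*(251 + x))
q = -324/607 ≈ -0.53377
u(z) = 256 + z (u(z) = (162 + z) + 94 = 256 + z)
sqrt(F(662, -362) + u(q)) = sqrt((-2266 - 9*662 + 251*(-362) + 662*(-362)) + (256 - 324/607)) = sqrt((-2266 - 5958 - 90862 - 239644) + 155068/607) = sqrt(-338730 + 155068/607) = sqrt(-205454042/607) = I*sqrt(124710603494)/607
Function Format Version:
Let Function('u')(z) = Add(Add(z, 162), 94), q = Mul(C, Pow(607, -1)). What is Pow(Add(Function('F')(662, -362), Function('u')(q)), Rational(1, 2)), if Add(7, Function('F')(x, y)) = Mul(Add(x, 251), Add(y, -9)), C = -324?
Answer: Mul(Rational(1, 607), I, Pow(124710603494, Rational(1, 2))) ≈ Mul(581.79, I)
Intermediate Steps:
Function('F')(x, y) = Add(-7, Mul(Add(-9, y), Add(251, x))) (Function('F')(x, y) = Add(-7, Mul(Add(x, 251), Add(y, -9))) = Add(-7, Mul(Add(251, x), Add(-9, y))) = Add(-7, Mul(Add(-9, y), Add(251, x))))
q = Rational(-324, 607) (q = Mul(-324, Pow(607, -1)) = Mul(-324, Rational(1, 607)) = Rational(-324, 607) ≈ -0.53377)
Function('u')(z) = Add(256, z) (Function('u')(z) = Add(Add(162, z), 94) = Add(256, z))
Pow(Add(Function('F')(662, -362), Function('u')(q)), Rational(1, 2)) = Pow(Add(Add(-2266, Mul(-9, 662), Mul(251, -362), Mul(662, -362)), Add(256, Rational(-324, 607))), Rational(1, 2)) = Pow(Add(Add(-2266, -5958, -90862, -239644), Rational(155068, 607)), Rational(1, 2)) = Pow(Add(-338730, Rational(155068, 607)), Rational(1, 2)) = Pow(Rational(-205454042, 607), Rational(1, 2)) = Mul(Rational(1, 607), I, Pow(124710603494, Rational(1, 2)))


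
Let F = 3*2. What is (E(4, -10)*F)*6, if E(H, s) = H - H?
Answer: 0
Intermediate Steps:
E(H, s) = 0
F = 6
(E(4, -10)*F)*6 = (0*6)*6 = 0*6 = 0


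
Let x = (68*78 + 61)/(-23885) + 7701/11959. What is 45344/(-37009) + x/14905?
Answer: -454227075393538/370740910554091 ≈ -1.2252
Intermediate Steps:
x = 23955670/57128143 (x = (5304 + 61)*(-1/23885) + 7701*(1/11959) = 5365*(-1/23885) + 7701/11959 = -1073/4777 + 7701/11959 = 23955670/57128143 ≈ 0.41933)
45344/(-37009) + x/14905 = 45344/(-37009) + (23955670/57128143)/14905 = 45344*(-1/37009) + (23955670/57128143)*(1/14905) = -45344/37009 + 4791134/170298994283 = -454227075393538/370740910554091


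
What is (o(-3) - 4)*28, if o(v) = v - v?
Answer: -112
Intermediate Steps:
o(v) = 0
(o(-3) - 4)*28 = (0 - 4)*28 = -4*28 = -112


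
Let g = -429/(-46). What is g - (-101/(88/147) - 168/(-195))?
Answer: 23309861/131560 ≈ 177.18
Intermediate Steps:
g = 429/46 (g = -429*(-1/46) = 429/46 ≈ 9.3261)
g - (-101/(88/147) - 168/(-195)) = 429/46 - (-101/(88/147) - 168/(-195)) = 429/46 - (-101/(88*(1/147)) - 168*(-1/195)) = 429/46 - (-101/88/147 + 56/65) = 429/46 - (-101*147/88 + 56/65) = 429/46 - (-14847/88 + 56/65) = 429/46 - 1*(-960127/5720) = 429/46 + 960127/5720 = 23309861/131560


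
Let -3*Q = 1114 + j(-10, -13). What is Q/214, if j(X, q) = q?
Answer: -367/214 ≈ -1.7150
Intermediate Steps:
Q = -367 (Q = -(1114 - 13)/3 = -⅓*1101 = -367)
Q/214 = -367/214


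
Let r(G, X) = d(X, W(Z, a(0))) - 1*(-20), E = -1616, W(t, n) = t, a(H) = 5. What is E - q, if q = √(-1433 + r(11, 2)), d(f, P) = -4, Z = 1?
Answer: -1616 - I*√1417 ≈ -1616.0 - 37.643*I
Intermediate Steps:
r(G, X) = 16 (r(G, X) = -4 - 1*(-20) = -4 + 20 = 16)
q = I*√1417 (q = √(-1433 + 16) = √(-1417) = I*√1417 ≈ 37.643*I)
E - q = -1616 - I*√1417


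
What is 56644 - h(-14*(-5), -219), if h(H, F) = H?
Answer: 56574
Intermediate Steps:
56644 - h(-14*(-5), -219) = 56644 - (-14)*(-5) = 56644 - 1*70 = 56644 - 70 = 56574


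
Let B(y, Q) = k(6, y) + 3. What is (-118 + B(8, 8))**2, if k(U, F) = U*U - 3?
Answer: 6724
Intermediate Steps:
k(U, F) = -3 + U**2 (k(U, F) = U**2 - 3 = -3 + U**2)
B(y, Q) = 36 (B(y, Q) = (-3 + 6**2) + 3 = (-3 + 36) + 3 = 33 + 3 = 36)
(-118 + B(8, 8))**2 = (-118 + 36)**2 = (-82)**2 = 6724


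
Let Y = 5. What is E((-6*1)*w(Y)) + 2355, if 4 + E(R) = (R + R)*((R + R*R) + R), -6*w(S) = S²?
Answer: 36101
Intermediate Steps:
w(S) = -S²/6
E(R) = -4 + 2*R*(R² + 2*R) (E(R) = -4 + (R + R)*((R + R*R) + R) = -4 + (2*R)*((R + R²) + R) = -4 + (2*R)*(R² + 2*R) = -4 + 2*R*(R² + 2*R))
E((-6*1)*w(Y)) + 2355 = (-4 + 2*((-6*1)*(-⅙*5²))³ + 4*((-6*1)*(-⅙*5²))²) + 2355 = (-4 + 2*(-(-1)*25)³ + 4*(-(-1)*25)²) + 2355 = (-4 + 2*(-6*(-25/6))³ + 4*(-6*(-25/6))²) + 2355 = (-4 + 2*25³ + 4*25²) + 2355 = (-4 + 2*15625 + 4*625) + 2355 = (-4 + 31250 + 2500) + 2355 = 33746 + 2355 = 36101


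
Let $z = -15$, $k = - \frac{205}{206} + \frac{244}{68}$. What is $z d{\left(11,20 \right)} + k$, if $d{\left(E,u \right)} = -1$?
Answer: $\frac{61611}{3502} \approx 17.593$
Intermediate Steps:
$k = \frac{9081}{3502}$ ($k = \left(-205\right) \frac{1}{206} + 244 \cdot \frac{1}{68} = - \frac{205}{206} + \frac{61}{17} = \frac{9081}{3502} \approx 2.5931$)
$z d{\left(11,20 \right)} + k = \left(-15\right) \left(-1\right) + \frac{9081}{3502} = 15 + \frac{9081}{3502} = \frac{61611}{3502}$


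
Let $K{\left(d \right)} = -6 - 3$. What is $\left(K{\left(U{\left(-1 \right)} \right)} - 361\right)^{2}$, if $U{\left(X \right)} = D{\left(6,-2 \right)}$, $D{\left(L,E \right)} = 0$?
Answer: $136900$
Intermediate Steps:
$U{\left(X \right)} = 0$
$K{\left(d \right)} = -9$
$\left(K{\left(U{\left(-1 \right)} \right)} - 361\right)^{2} = \left(-9 - 361\right)^{2} = \left(-370\right)^{2} = 136900$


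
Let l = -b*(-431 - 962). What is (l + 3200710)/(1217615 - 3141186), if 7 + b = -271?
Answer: -2813456/1923571 ≈ -1.4626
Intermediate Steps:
b = -278 (b = -7 - 271 = -278)
l = -387254 (l = -(-278)*(-431 - 962) = -(-278)*(-1393) = -1*387254 = -387254)
(l + 3200710)/(1217615 - 3141186) = (-387254 + 3200710)/(1217615 - 3141186) = 2813456/(-1923571) = 2813456*(-1/1923571) = -2813456/1923571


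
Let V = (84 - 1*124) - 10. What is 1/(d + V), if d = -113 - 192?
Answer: -1/355 ≈ -0.0028169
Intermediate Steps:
d = -305
V = -50 (V = (84 - 124) - 10 = -40 - 10 = -50)
1/(d + V) = 1/(-305 - 50) = 1/(-355) = -1/355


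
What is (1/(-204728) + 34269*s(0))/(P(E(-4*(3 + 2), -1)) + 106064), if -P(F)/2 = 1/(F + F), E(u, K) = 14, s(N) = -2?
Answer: -19644306731/30399958356 ≈ -0.64620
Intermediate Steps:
P(F) = -1/F (P(F) = -2/(F + F) = -2*1/(2*F) = -1/F)
(1/(-204728) + 34269*s(0))/(P(E(-4*(3 + 2), -1)) + 106064) = (1/(-204728) + 34269*(-2))/(-1/14 + 106064) = (-1/204728 - 68538)/(-1*1/14 + 106064) = -14031647665/(204728*(-1/14 + 106064)) = -14031647665/(204728*1484895/14) = -14031647665/204728*14/1484895 = -19644306731/30399958356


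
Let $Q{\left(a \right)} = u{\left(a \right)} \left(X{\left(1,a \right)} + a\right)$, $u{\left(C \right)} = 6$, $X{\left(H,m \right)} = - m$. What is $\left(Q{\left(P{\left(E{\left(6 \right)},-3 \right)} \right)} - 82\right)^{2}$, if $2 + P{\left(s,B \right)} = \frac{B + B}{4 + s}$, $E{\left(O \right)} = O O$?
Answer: $6724$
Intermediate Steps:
$E{\left(O \right)} = O^{2}$
$P{\left(s,B \right)} = -2 + \frac{2 B}{4 + s}$ ($P{\left(s,B \right)} = -2 + \frac{B + B}{4 + s} = -2 + \frac{2 B}{4 + s}$)
$Q{\left(a \right)} = 0$ ($Q{\left(a \right)} = 6 \left(- a + a\right) = 6 \cdot 0 = 0$)
$\left(Q{\left(P{\left(E{\left(6 \right)},-3 \right)} \right)} - 82\right)^{2} = \left(0 - 82\right)^{2} = \left(-82\right)^{2} = 6724$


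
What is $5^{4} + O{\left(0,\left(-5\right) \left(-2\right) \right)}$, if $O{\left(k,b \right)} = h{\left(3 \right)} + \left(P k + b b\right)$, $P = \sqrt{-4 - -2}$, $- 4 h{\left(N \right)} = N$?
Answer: $\frac{2897}{4} \approx 724.25$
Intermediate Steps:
$h{\left(N \right)} = - \frac{N}{4}$
$P = i \sqrt{2}$ ($P = \sqrt{-4 + \left(-2 + 4\right)} = \sqrt{-4 + 2} = \sqrt{-2} = i \sqrt{2} \approx 1.4142 i$)
$O{\left(k,b \right)} = - \frac{3}{4} + b^{2} + i k \sqrt{2}$ ($O{\left(k,b \right)} = \left(- \frac{1}{4}\right) 3 + \left(i \sqrt{2} k + b b\right) = - \frac{3}{4} + \left(i k \sqrt{2} + b^{2}\right) = - \frac{3}{4} + \left(b^{2} + i k \sqrt{2}\right) = - \frac{3}{4} + b^{2} + i k \sqrt{2}$)
$5^{4} + O{\left(0,\left(-5\right) \left(-2\right) \right)} = 5^{4} + \left(- \frac{3}{4} + \left(\left(-5\right) \left(-2\right)\right)^{2} + i 0 \sqrt{2}\right) = 625 + \left(- \frac{3}{4} + 10^{2} + 0\right) = 625 + \left(- \frac{3}{4} + 100 + 0\right) = 625 + \frac{397}{4} = \frac{2897}{4}$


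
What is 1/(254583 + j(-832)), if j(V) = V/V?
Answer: 1/254584 ≈ 3.9280e-6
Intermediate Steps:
j(V) = 1
1/(254583 + j(-832)) = 1/(254583 + 1) = 1/254584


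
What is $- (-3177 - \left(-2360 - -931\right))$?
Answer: $1748$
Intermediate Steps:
$- (-3177 - \left(-2360 - -931\right)) = - (-3177 - \left(-2360 + 931\right)) = - (-3177 - -1429) = - (-3177 + 1429) = \left(-1\right) \left(-1748\right) = 1748$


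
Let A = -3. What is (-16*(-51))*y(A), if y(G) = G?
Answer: -2448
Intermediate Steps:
(-16*(-51))*y(A) = -16*(-51)*(-3) = 816*(-3) = -2448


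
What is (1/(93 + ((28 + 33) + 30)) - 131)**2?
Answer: 580954609/33856 ≈ 17160.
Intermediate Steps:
(1/(93 + ((28 + 33) + 30)) - 131)**2 = (1/(93 + (61 + 30)) - 131)**2 = (1/(93 + 91) - 131)**2 = (1/184 - 131)**2 = (-24103/184)**2 = 580954609/33856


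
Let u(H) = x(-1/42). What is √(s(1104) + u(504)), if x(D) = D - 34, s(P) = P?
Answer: √1887438/42 ≈ 32.711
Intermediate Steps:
x(D) = -34 + D
u(H) = -1429/42 (u(H) = -34 - 1/42 = -1429/42)
√(s(1104) + u(504)) = √(1104 - 1429/42) = √(44939/42) = √1887438/42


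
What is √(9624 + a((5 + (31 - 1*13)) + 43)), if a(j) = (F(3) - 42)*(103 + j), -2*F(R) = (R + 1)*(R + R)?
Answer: √498 ≈ 22.316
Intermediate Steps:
F(R) = -R*(1 + R) (F(R) = -(R + 1)*(R + R)/2 = -(1 + R)*2*R/2 = -R*(1 + R))
a(j) = -5562 - 54*j (a(j) = (-1*3*(1 + 3) - 42)*(103 + j) = (-1*3*4 - 42)*(103 + j) = (-12 - 42)*(103 + j) = -54*(103 + j) = -5562 - 54*j)
√(9624 + a((5 + (31 - 1*13)) + 43)) = √(9624 + (-5562 - 54*((5 + (31 - 1*13)) + 43))) = √(9624 + (-5562 - 54*((5 + (31 - 13)) + 43))) = √(9624 + (-5562 - 54*((5 + 18) + 43))) = √(9624 + (-5562 - 54*(23 + 43))) = √(9624 + (-5562 - 54*66)) = √(9624 + (-5562 - 3564)) = √(9624 - 9126) = √498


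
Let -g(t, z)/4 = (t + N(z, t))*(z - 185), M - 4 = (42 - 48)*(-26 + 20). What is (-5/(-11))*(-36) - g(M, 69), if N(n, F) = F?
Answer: -408500/11 ≈ -37136.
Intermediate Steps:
M = 40 (M = 4 + (42 - 48)*(-26 + 20) = 4 - 6*(-6) = 4 + 36 = 40)
g(t, z) = -8*t*(-185 + z) (g(t, z) = -4*(t + t)*(z - 185) = -4*2*t*(-185 + z) = -8*t*(-185 + z))
(-5/(-11))*(-36) - g(M, 69) = (-5/(-11))*(-36) - 8*40*(185 - 1*69) = -1/11*(-5)*(-36) - 8*40*(185 - 69) = (5/11)*(-36) - 8*40*116 = -180/11 - 1*37120 = -180/11 - 37120 = -408500/11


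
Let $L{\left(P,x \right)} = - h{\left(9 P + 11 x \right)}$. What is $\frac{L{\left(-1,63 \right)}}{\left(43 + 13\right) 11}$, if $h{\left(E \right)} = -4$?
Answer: $\frac{1}{154} \approx 0.0064935$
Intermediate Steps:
$L{\left(P,x \right)} = 4$ ($L{\left(P,x \right)} = \left(-1\right) \left(-4\right) = 4$)
$\frac{L{\left(-1,63 \right)}}{\left(43 + 13\right) 11} = \frac{4}{\left(43 + 13\right) 11} = \frac{4}{56 \cdot 11} = \frac{4}{616} = 4 \cdot \frac{1}{616} = \frac{1}{154}$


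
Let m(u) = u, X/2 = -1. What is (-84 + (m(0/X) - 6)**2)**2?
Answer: 2304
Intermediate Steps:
X = -2 (X = 2*(-1) = -2)
(-84 + (m(0/X) - 6)**2)**2 = (-84 + (0/(-2) - 6)**2)**2 = (-84 + (0*(-1/2) - 6)**2)**2 = (-84 + (0 - 6)**2)**2 = (-84 + (-6)**2)**2 = (-84 + 36)**2 = (-48)**2 = 2304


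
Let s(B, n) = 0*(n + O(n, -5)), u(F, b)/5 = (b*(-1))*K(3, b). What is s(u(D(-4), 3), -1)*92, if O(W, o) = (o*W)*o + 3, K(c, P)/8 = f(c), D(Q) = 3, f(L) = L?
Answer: 0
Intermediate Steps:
K(c, P) = 8*c
O(W, o) = 3 + W*o**2 (O(W, o) = (W*o)*o + 3 = W*o**2 + 3 = 3 + W*o**2)
u(F, b) = -120*b (u(F, b) = 5*((b*(-1))*(8*3)) = 5*(-b*24) = 5*(-24*b) = -120*b)
s(B, n) = 0 (s(B, n) = 0*(n + (3 + n*(-5)**2)) = 0*(n + (3 + n*25)) = 0*(n + (3 + 25*n)) = 0*(3 + 26*n) = 0)
s(u(D(-4), 3), -1)*92 = 0*92 = 0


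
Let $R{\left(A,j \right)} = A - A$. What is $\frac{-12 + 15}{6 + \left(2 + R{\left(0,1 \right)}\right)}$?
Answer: $\frac{3}{8} \approx 0.375$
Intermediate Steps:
$R{\left(A,j \right)} = 0$
$\frac{-12 + 15}{6 + \left(2 + R{\left(0,1 \right)}\right)} = \frac{-12 + 15}{6 + \left(2 + 0\right)} = \frac{1}{6 + 2} \cdot 3 = \frac{1}{8} \cdot 3 = \frac{3}{8}$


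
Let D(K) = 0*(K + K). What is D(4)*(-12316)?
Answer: 0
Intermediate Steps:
D(K) = 0 (D(K) = 0*(2*K) = 0)
D(4)*(-12316) = 0*(-12316) = 0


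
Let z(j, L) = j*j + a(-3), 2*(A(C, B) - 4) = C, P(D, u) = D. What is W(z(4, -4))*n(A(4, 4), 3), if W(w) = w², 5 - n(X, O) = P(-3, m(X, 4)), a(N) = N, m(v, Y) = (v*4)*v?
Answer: 1352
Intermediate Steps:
m(v, Y) = 4*v² (m(v, Y) = (4*v)*v = 4*v²)
A(C, B) = 4 + C/2
z(j, L) = -3 + j² (z(j, L) = j*j - 3 = j² - 3 = -3 + j²)
n(X, O) = 8 (n(X, O) = 5 - 1*(-3) = 5 + 3 = 8)
W(z(4, -4))*n(A(4, 4), 3) = (-3 + 4²)²*8 = (-3 + 16)²*8 = 13²*8 = 169*8 = 1352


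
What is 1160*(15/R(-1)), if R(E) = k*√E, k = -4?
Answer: 4350*I ≈ 4350.0*I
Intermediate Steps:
R(E) = -4*√E
1160*(15/R(-1)) = 1160*(15/((-4*I))) = 1160*(15*(I/4)) = 1160*(15*I/4) = 4350*I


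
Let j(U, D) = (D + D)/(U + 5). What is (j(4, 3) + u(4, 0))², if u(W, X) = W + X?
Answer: 196/9 ≈ 21.778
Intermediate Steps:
j(U, D) = 2*D/(5 + U) (j(U, D) = (2*D)/(5 + U) = 2*D/(5 + U))
(j(4, 3) + u(4, 0))² = (2*3/(5 + 4) + (4 + 0))² = (2*3/9 + 4)² = (2*3*(⅑) + 4)² = (⅔ + 4)² = (14/3)² = 196/9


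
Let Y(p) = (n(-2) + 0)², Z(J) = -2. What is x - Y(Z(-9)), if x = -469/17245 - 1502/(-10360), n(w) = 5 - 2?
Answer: -31737613/3573164 ≈ -8.8822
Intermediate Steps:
n(w) = 3
Y(p) = 9 (Y(p) = (3 + 0)² = 3² = 9)
x = 420863/3573164 (x = -469*1/17245 - 1502*(-1/10360) = -469/17245 + 751/5180 = 420863/3573164 ≈ 0.11778)
x - Y(Z(-9)) = 420863/3573164 - 1*9 = 420863/3573164 - 9 = -31737613/3573164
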